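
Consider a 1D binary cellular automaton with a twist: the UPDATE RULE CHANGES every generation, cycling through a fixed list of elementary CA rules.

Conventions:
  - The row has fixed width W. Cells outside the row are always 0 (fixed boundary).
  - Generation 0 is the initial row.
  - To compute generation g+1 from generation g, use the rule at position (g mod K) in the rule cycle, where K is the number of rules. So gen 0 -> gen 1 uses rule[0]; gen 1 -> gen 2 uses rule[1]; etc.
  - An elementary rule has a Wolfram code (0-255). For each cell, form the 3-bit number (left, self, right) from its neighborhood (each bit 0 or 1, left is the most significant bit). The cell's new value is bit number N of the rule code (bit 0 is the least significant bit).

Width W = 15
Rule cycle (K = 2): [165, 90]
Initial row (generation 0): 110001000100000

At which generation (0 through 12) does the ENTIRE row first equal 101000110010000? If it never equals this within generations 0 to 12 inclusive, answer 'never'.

Answer: 6

Derivation:
Gen 0: 110001000100000
Gen 1 (rule 165): 000101010101111
Gen 2 (rule 90): 001000000001001
Gen 3 (rule 165): 101011111101001
Gen 4 (rule 90): 000010000100110
Gen 5 (rule 165): 111010110100000
Gen 6 (rule 90): 101000110010000
Gen 7 (rule 165): 111010000010111
Gen 8 (rule 90): 101001000100101
Gen 9 (rule 165): 111001010100111
Gen 10 (rule 90): 101110000011101
Gen 11 (rule 165): 110100111001011
Gen 12 (rule 90): 110011101110011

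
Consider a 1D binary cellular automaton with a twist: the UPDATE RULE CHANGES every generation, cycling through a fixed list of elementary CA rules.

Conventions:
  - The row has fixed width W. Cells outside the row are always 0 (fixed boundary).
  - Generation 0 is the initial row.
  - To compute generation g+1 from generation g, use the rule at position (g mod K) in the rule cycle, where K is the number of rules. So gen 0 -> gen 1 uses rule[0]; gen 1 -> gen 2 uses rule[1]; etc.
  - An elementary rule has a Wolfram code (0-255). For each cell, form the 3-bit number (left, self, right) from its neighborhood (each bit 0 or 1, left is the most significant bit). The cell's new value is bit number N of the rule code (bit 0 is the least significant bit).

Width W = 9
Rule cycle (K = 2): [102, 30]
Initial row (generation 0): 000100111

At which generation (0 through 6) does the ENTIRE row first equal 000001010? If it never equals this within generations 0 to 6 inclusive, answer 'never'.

Gen 0: 000100111
Gen 1 (rule 102): 001101001
Gen 2 (rule 30): 011001111
Gen 3 (rule 102): 101010001
Gen 4 (rule 30): 101011011
Gen 5 (rule 102): 111101101
Gen 6 (rule 30): 100001001

Answer: never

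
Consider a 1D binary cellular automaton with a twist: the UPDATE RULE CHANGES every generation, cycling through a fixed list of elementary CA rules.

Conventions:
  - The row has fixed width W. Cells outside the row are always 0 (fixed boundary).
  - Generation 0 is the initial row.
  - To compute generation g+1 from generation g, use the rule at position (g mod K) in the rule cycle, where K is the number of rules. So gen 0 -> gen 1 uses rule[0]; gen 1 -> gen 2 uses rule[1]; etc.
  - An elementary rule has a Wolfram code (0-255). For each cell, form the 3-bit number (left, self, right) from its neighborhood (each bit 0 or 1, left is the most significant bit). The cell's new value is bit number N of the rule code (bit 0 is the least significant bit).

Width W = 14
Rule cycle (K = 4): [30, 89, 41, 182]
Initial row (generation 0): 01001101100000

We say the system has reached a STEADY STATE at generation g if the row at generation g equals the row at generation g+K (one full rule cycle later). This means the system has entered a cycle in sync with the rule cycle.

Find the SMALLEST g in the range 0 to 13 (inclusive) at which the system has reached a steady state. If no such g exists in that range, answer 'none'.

Gen 0: 01001101100000
Gen 1 (rule 30): 11111001010000
Gen 2 (rule 89): 10001100001111
Gen 3 (rule 41): 00101001101000
Gen 4 (rule 182): 01111110011100
Gen 5 (rule 30): 11000001110010
Gen 6 (rule 89): 11111101011001
Gen 7 (rule 41): 10000010110000
Gen 8 (rule 182): 11000111001000
Gen 9 (rule 30): 10101100111100
Gen 10 (rule 89): 00001110100111
Gen 11 (rule 41): 11101001000100
Gen 12 (rule 182): 01011111101110
Gen 13 (rule 30): 11010000001001
Gen 14 (rule 89): 11001111100100
Gen 15 (rule 41): 10001000000001
Gen 16 (rule 182): 11011100000011
Gen 17 (rule 30): 10010010000110

Answer: none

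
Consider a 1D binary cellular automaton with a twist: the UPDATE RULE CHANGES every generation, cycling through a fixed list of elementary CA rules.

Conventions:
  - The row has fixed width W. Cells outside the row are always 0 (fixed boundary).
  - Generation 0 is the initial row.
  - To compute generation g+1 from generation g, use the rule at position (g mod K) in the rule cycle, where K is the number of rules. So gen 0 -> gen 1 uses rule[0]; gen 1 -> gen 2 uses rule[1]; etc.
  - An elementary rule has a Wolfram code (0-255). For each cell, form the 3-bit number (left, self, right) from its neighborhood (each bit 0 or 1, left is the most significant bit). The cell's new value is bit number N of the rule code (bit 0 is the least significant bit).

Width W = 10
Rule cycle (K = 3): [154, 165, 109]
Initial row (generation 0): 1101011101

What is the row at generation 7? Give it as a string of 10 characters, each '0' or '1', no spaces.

Answer: 1000001101

Derivation:
Gen 0: 1101011101
Gen 1 (rule 154): 1000011000
Gen 2 (rule 165): 1011000011
Gen 3 (rule 109): 1111011011
Gen 4 (rule 154): 1110010010
Gen 5 (rule 165): 0100010010
Gen 6 (rule 109): 0101010010
Gen 7 (rule 154): 1000001101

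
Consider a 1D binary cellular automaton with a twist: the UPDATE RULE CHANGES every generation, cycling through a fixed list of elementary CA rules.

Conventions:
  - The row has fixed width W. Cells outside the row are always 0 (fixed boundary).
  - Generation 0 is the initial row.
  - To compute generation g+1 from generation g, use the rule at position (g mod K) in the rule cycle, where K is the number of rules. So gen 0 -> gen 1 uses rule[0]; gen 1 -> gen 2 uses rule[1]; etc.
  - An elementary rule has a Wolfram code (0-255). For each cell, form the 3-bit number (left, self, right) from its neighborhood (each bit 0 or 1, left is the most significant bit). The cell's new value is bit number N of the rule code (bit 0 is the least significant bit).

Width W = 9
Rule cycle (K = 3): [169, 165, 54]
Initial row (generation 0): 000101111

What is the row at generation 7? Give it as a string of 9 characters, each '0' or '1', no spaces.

Gen 0: 000101111
Gen 1 (rule 169): 110011110
Gen 2 (rule 165): 000001100
Gen 3 (rule 54): 000010010
Gen 4 (rule 169): 111000000
Gen 5 (rule 165): 010011111
Gen 6 (rule 54): 111100000
Gen 7 (rule 169): 111001111

Answer: 111001111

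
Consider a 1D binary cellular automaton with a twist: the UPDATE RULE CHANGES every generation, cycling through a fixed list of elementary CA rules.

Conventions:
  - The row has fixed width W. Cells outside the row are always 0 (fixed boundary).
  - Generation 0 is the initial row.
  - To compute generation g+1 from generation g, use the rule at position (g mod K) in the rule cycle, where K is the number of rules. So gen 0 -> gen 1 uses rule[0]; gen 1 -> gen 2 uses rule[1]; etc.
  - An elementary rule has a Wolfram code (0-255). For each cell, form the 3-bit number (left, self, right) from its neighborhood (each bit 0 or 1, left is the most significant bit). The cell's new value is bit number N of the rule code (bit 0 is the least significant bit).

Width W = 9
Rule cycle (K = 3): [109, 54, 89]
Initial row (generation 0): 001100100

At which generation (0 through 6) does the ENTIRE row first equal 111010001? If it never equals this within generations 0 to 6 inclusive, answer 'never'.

Answer: 3

Derivation:
Gen 0: 001100100
Gen 1 (rule 109): 101100101
Gen 2 (rule 54): 110011111
Gen 3 (rule 89): 111010001
Gen 4 (rule 109): 101110101
Gen 5 (rule 54): 110001111
Gen 6 (rule 89): 111101001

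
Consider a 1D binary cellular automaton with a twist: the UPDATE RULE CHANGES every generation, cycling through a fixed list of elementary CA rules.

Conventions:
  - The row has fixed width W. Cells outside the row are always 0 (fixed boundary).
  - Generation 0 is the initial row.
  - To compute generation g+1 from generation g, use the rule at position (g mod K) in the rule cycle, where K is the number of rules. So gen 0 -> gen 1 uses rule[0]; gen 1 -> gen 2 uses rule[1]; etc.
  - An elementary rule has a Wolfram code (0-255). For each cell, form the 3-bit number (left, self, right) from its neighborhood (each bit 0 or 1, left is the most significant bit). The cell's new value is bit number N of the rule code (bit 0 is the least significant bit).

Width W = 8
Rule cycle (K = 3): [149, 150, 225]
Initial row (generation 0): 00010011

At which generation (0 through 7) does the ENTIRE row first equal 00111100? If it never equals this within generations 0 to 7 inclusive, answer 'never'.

Gen 0: 00010011
Gen 1 (rule 149): 11011000
Gen 2 (rule 150): 00000100
Gen 3 (rule 225): 11110001
Gen 4 (rule 149): 01101101
Gen 5 (rule 150): 10000001
Gen 6 (rule 225): 00111100
Gen 7 (rule 149): 10011011

Answer: 6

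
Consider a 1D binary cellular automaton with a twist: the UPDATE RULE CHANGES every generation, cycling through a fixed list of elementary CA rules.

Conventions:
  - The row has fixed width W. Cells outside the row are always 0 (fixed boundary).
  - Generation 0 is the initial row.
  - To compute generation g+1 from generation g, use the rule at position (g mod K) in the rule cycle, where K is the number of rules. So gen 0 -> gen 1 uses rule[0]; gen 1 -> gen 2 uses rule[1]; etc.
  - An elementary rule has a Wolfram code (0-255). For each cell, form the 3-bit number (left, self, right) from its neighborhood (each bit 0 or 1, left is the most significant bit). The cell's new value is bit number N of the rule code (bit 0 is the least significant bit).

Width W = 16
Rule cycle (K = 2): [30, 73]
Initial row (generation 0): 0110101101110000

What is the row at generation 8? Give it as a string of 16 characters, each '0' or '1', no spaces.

Answer: 0000000011100011

Derivation:
Gen 0: 0110101101110000
Gen 1 (rule 30): 1100101001001000
Gen 2 (rule 73): 1100000000000011
Gen 3 (rule 30): 1010000000000110
Gen 4 (rule 73): 0000111111110110
Gen 5 (rule 30): 0001100000000101
Gen 6 (rule 73): 1101101111110000
Gen 7 (rule 30): 1001001000001000
Gen 8 (rule 73): 0000000011100011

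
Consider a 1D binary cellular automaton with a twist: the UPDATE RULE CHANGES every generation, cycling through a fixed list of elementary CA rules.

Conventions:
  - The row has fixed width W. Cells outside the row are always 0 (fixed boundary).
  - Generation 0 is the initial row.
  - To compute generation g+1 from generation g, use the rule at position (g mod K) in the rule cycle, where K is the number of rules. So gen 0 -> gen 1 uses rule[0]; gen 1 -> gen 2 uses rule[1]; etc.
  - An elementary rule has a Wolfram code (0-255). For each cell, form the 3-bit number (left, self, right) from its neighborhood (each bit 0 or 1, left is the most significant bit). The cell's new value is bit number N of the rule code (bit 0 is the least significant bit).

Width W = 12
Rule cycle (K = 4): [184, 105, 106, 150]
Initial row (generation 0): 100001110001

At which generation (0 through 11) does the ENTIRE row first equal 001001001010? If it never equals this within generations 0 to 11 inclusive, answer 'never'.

Gen 0: 100001110001
Gen 1 (rule 184): 010001101000
Gen 2 (rule 105): 000101110011
Gen 3 (rule 106): 001011010111
Gen 4 (rule 150): 011000010010
Gen 5 (rule 184): 010100001001
Gen 6 (rule 105): 001001100000
Gen 7 (rule 106): 010011100000
Gen 8 (rule 150): 111101010000
Gen 9 (rule 184): 111010101000
Gen 10 (rule 105): 101101010011
Gen 11 (rule 106): 011110100111

Answer: never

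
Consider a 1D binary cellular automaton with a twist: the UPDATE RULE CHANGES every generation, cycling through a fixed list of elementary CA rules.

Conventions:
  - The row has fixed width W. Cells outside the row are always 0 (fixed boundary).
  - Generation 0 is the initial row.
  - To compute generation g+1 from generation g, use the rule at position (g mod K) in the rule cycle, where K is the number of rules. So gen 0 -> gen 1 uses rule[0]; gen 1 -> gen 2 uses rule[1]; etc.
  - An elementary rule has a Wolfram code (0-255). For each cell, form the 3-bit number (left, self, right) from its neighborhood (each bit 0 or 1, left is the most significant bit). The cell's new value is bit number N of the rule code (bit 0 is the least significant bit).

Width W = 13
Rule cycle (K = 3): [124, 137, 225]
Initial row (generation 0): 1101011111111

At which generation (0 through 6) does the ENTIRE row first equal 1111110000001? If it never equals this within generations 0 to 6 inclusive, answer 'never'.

Answer: 1

Derivation:
Gen 0: 1101011111111
Gen 1 (rule 124): 1111110000001
Gen 2 (rule 137): 1111100111100
Gen 3 (rule 225): 0111100011101
Gen 4 (rule 124): 0100110010111
Gen 5 (rule 137): 0000100000110
Gen 6 (rule 225): 1110001110010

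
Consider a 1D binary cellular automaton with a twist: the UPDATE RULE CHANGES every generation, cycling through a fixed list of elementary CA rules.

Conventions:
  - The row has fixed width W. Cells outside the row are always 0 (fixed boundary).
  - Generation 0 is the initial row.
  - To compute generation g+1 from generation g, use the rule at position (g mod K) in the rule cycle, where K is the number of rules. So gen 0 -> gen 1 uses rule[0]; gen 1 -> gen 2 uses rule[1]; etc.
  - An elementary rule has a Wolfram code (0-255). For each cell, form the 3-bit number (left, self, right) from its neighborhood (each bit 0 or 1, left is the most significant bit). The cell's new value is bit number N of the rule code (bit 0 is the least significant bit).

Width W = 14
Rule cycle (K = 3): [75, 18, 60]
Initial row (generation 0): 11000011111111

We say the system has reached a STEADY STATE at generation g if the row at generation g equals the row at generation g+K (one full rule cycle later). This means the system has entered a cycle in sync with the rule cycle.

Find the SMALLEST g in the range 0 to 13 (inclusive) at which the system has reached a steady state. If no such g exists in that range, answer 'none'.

Answer: 5

Derivation:
Gen 0: 11000011111111
Gen 1 (rule 75): 11011110000001
Gen 2 (rule 18): 00000001000010
Gen 3 (rule 60): 00000001100011
Gen 4 (rule 75): 11111111101111
Gen 5 (rule 18): 00000000000000
Gen 6 (rule 60): 00000000000000
Gen 7 (rule 75): 11111111111111
Gen 8 (rule 18): 00000000000000
Gen 9 (rule 60): 00000000000000
Gen 10 (rule 75): 11111111111111
Gen 11 (rule 18): 00000000000000
Gen 12 (rule 60): 00000000000000
Gen 13 (rule 75): 11111111111111
Gen 14 (rule 18): 00000000000000
Gen 15 (rule 60): 00000000000000
Gen 16 (rule 75): 11111111111111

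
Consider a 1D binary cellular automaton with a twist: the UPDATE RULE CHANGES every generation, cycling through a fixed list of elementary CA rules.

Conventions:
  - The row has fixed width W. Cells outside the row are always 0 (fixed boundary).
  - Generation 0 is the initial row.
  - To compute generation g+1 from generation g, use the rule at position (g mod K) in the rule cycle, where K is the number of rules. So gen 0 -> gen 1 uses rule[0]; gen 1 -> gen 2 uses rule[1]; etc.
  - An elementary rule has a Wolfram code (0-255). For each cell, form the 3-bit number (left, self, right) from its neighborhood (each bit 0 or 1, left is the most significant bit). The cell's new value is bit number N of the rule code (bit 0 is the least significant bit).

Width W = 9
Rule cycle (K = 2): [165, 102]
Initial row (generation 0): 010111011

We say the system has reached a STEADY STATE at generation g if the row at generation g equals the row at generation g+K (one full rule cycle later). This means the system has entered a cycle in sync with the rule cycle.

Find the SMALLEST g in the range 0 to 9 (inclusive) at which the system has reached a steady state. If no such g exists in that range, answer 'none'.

Gen 0: 010111011
Gen 1 (rule 165): 011010100
Gen 2 (rule 102): 101111100
Gen 3 (rule 165): 110111001
Gen 4 (rule 102): 011001011
Gen 5 (rule 165): 000001100
Gen 6 (rule 102): 000010100
Gen 7 (rule 165): 111011101
Gen 8 (rule 102): 001100111
Gen 9 (rule 165): 100000010
Gen 10 (rule 102): 100000110
Gen 11 (rule 165): 101110000

Answer: none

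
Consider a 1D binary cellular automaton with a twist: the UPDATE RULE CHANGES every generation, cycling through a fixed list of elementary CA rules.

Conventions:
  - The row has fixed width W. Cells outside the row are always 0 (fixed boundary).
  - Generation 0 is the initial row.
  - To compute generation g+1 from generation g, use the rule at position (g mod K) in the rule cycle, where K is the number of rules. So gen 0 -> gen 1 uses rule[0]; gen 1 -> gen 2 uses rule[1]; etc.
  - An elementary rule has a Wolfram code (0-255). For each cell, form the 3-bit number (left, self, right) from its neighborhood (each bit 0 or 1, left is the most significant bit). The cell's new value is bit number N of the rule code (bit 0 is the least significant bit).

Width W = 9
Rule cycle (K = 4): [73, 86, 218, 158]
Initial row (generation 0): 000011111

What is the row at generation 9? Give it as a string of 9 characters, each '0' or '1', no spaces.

Gen 0: 000011111
Gen 1 (rule 73): 111010001
Gen 2 (rule 86): 001011011
Gen 3 (rule 218): 010011011
Gen 4 (rule 158): 111110010
Gen 5 (rule 73): 100010000
Gen 6 (rule 86): 110111000
Gen 7 (rule 218): 110111100
Gen 8 (rule 158): 100111010
Gen 9 (rule 73): 000101000

Answer: 000101000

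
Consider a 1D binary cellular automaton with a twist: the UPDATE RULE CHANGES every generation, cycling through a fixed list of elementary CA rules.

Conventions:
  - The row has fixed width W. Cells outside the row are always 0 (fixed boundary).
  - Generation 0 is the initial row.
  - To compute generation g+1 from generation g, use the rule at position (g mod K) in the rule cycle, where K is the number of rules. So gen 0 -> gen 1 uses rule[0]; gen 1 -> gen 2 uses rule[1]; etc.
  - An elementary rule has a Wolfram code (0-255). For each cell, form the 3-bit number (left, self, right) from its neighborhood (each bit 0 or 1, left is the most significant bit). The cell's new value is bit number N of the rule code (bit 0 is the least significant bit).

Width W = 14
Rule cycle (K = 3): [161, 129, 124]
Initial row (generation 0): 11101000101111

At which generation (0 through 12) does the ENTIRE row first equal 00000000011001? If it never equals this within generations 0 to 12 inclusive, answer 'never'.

Answer: 12

Derivation:
Gen 0: 11101000101111
Gen 1 (rule 161): 01010010010110
Gen 2 (rule 129): 00000000000000
Gen 3 (rule 124): 00000000000000
Gen 4 (rule 161): 11111111111111
Gen 5 (rule 129): 01111111111110
Gen 6 (rule 124): 01000000000011
Gen 7 (rule 161): 00011111111000
Gen 8 (rule 129): 11001111110011
Gen 9 (rule 124): 11101000011011
Gen 10 (rule 161): 01010011000100
Gen 11 (rule 129): 00000000010001
Gen 12 (rule 124): 00000000011001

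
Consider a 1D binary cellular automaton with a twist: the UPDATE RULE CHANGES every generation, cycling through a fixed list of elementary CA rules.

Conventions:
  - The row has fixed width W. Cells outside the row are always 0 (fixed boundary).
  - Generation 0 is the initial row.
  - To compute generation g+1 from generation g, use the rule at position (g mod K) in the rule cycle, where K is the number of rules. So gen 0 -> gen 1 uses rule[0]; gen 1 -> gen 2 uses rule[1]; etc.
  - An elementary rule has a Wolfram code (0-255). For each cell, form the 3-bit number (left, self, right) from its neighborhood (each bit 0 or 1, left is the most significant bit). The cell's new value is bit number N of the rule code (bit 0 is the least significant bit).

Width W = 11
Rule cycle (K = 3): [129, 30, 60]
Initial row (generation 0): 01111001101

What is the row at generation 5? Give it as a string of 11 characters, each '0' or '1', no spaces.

Gen 0: 01111001101
Gen 1 (rule 129): 00110000000
Gen 2 (rule 30): 01101000000
Gen 3 (rule 60): 01011100000
Gen 4 (rule 129): 00001001111
Gen 5 (rule 30): 00011111000

Answer: 00011111000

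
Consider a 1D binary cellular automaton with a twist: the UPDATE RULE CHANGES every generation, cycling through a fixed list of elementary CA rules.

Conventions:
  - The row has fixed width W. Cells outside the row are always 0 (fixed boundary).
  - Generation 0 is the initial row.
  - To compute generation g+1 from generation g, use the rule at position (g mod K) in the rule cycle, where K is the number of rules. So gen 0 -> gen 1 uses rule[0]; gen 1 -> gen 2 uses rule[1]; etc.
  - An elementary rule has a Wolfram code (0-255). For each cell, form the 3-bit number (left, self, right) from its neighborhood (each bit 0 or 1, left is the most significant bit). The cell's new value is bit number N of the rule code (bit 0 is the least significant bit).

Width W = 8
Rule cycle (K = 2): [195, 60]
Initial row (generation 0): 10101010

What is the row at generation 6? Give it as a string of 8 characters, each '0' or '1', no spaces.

Gen 0: 10101010
Gen 1 (rule 195): 00000000
Gen 2 (rule 60): 00000000
Gen 3 (rule 195): 11111111
Gen 4 (rule 60): 10000000
Gen 5 (rule 195): 00111111
Gen 6 (rule 60): 00100000

Answer: 00100000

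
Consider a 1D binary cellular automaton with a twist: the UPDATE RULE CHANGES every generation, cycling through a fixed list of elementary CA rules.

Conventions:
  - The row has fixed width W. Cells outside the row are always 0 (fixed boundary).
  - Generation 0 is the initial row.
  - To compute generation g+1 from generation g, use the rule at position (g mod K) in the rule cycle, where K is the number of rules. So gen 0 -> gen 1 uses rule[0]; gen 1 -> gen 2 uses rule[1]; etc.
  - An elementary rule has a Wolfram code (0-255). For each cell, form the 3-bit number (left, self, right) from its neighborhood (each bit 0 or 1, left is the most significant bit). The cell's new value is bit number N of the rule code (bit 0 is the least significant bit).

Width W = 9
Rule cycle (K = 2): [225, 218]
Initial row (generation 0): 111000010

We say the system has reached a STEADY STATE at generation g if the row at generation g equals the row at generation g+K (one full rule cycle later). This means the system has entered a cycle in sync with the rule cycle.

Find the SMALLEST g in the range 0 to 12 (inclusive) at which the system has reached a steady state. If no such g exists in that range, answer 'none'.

Gen 0: 111000010
Gen 1 (rule 225): 011011000
Gen 2 (rule 218): 111011100
Gen 3 (rule 225): 011101101
Gen 4 (rule 218): 111101100
Gen 5 (rule 225): 011110101
Gen 6 (rule 218): 111110000
Gen 7 (rule 225): 011110111
Gen 8 (rule 218): 111110111
Gen 9 (rule 225): 011111011
Gen 10 (rule 218): 111111011
Gen 11 (rule 225): 011111101
Gen 12 (rule 218): 111111100
Gen 13 (rule 225): 011111101
Gen 14 (rule 218): 111111100

Answer: 11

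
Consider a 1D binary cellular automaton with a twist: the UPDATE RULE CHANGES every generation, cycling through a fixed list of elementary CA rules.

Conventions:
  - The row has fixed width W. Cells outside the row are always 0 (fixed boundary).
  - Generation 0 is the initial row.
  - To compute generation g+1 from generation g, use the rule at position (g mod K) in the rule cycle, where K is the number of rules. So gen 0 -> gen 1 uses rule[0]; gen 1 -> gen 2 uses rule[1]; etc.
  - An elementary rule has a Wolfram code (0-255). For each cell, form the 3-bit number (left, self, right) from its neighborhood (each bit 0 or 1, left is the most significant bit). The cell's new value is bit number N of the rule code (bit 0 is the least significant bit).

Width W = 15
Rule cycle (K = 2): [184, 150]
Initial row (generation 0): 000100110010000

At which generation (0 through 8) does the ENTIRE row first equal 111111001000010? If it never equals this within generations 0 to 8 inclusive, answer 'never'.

Gen 0: 000100110010000
Gen 1 (rule 184): 000010101001000
Gen 2 (rule 150): 000110101111100
Gen 3 (rule 184): 000101011111010
Gen 4 (rule 150): 001101001110011
Gen 5 (rule 184): 001010101101010
Gen 6 (rule 150): 011010100001011
Gen 7 (rule 184): 010101010000110
Gen 8 (rule 150): 110101011001001

Answer: never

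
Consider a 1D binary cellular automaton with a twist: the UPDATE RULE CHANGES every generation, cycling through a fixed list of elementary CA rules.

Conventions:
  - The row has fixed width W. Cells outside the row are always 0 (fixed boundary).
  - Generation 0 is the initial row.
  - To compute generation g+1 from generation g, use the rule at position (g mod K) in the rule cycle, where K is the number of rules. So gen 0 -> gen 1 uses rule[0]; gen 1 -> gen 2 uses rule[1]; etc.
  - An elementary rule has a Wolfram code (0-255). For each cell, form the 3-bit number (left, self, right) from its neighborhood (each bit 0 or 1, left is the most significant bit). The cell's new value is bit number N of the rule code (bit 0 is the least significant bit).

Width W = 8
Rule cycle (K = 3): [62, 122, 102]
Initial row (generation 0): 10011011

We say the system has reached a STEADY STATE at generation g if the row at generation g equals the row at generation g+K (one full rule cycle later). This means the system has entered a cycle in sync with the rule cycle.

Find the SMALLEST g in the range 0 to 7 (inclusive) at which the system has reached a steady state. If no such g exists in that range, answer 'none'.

Gen 0: 10011011
Gen 1 (rule 62): 11110110
Gen 2 (rule 122): 10011111
Gen 3 (rule 102): 10100001
Gen 4 (rule 62): 11110011
Gen 5 (rule 122): 10011111
Gen 6 (rule 102): 10100001
Gen 7 (rule 62): 11110011
Gen 8 (rule 122): 10011111
Gen 9 (rule 102): 10100001
Gen 10 (rule 62): 11110011

Answer: 2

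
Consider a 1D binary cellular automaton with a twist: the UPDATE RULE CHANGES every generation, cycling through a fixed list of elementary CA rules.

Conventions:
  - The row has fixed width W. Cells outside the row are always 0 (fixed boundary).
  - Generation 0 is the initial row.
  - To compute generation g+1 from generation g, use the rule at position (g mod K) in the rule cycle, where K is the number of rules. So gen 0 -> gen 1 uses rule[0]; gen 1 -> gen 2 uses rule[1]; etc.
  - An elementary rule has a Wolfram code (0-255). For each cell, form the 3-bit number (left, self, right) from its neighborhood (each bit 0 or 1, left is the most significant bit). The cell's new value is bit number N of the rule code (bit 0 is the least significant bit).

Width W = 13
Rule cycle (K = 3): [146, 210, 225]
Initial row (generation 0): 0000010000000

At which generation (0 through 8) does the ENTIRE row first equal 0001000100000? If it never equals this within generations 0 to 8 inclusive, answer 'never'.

Gen 0: 0000010000000
Gen 1 (rule 146): 0000101000000
Gen 2 (rule 210): 0001000100000
Gen 3 (rule 225): 1100010001111
Gen 4 (rule 146): 0010101010110
Gen 5 (rule 210): 0100000000011
Gen 6 (rule 225): 0001111111001
Gen 7 (rule 146): 0010111110110
Gen 8 (rule 210): 0100011110011

Answer: 2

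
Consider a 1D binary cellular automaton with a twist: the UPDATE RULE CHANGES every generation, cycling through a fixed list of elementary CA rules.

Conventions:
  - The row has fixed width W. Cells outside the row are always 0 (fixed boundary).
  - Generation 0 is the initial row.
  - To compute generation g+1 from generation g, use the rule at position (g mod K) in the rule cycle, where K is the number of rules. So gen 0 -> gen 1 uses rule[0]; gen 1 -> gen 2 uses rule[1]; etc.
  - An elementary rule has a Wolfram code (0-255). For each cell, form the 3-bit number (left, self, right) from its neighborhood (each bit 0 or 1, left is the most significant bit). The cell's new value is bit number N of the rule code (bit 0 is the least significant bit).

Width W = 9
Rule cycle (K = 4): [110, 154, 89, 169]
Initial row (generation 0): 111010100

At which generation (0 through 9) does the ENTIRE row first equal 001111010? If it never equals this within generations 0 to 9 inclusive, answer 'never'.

Gen 0: 111010100
Gen 1 (rule 110): 101111100
Gen 2 (rule 154): 001111010
Gen 3 (rule 89): 101001001
Gen 4 (rule 169): 010000000
Gen 5 (rule 110): 110000000
Gen 6 (rule 154): 101000000
Gen 7 (rule 89): 000111111
Gen 8 (rule 169): 110111110
Gen 9 (rule 110): 111100010

Answer: 2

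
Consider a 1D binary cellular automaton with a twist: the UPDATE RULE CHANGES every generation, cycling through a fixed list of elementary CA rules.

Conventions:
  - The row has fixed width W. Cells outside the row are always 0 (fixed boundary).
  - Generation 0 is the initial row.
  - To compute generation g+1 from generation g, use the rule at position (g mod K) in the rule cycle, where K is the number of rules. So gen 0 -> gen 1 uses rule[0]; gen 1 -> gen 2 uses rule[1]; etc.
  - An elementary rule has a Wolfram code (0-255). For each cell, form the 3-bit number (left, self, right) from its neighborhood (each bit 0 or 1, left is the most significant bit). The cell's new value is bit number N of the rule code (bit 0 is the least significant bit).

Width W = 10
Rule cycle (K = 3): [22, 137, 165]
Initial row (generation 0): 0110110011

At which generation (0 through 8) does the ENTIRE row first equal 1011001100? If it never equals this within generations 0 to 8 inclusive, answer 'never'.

Answer: never

Derivation:
Gen 0: 0110110011
Gen 1 (rule 22): 1000001100
Gen 2 (rule 137): 0011101001
Gen 3 (rule 165): 1001011001
Gen 4 (rule 22): 1111000111
Gen 5 (rule 137): 1110010110
Gen 6 (rule 165): 0100011000
Gen 7 (rule 22): 1110100100
Gen 8 (rule 137): 1100000001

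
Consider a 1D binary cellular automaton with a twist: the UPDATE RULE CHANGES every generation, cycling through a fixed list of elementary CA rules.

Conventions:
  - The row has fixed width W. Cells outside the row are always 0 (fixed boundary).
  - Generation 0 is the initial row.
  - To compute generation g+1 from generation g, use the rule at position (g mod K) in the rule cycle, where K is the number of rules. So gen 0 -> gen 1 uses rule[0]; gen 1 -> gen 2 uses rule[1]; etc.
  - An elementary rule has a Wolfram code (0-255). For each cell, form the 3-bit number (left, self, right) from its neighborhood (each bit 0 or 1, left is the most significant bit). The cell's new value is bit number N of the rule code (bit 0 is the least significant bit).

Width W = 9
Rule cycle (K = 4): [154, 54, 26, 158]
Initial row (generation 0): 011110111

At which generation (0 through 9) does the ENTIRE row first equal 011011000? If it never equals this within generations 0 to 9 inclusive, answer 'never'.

Gen 0: 011110111
Gen 1 (rule 154): 111100110
Gen 2 (rule 54): 000011001
Gen 3 (rule 26): 000110110
Gen 4 (rule 158): 001100101
Gen 5 (rule 154): 011011000
Gen 6 (rule 54): 100100100
Gen 7 (rule 26): 011011010
Gen 8 (rule 158): 110010011
Gen 9 (rule 154): 101101110

Answer: 5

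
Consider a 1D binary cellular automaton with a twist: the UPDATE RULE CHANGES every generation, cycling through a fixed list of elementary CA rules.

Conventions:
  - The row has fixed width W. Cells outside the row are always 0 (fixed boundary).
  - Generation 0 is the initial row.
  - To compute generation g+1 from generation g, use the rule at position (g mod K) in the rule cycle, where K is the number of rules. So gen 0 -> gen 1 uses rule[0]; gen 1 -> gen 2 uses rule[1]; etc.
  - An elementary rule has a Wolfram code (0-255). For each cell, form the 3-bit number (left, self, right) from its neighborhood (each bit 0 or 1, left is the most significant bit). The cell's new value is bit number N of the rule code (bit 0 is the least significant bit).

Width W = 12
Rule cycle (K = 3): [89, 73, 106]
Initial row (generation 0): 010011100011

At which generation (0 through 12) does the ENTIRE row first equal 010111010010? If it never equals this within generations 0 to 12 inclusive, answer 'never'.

Answer: 9

Derivation:
Gen 0: 010011100011
Gen 1 (rule 89): 001010111011
Gen 2 (rule 73): 100000101011
Gen 3 (rule 106): 000001010111
Gen 4 (rule 89): 111100000101
Gen 5 (rule 73): 100101110000
Gen 6 (rule 106): 001011010000
Gen 7 (rule 89): 100011001111
Gen 8 (rule 73): 001011001001
Gen 9 (rule 106): 010111010010
Gen 10 (rule 89): 000101001001
Gen 11 (rule 73): 110000000000
Gen 12 (rule 106): 110000000000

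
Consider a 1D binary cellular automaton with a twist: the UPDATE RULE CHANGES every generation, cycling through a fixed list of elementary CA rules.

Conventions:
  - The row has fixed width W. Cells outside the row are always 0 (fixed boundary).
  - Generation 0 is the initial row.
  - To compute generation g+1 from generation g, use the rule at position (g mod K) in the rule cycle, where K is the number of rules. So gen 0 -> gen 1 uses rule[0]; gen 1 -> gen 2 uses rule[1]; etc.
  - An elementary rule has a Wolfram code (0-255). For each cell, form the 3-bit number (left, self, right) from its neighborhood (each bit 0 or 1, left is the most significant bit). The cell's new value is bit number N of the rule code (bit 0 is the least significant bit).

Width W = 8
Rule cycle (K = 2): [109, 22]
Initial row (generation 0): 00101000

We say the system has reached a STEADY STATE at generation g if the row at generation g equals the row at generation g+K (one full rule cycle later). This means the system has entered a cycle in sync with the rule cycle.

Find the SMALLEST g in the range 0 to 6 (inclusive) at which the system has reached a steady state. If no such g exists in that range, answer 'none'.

Answer: 2

Derivation:
Gen 0: 00101000
Gen 1 (rule 109): 10111011
Gen 2 (rule 22): 10000000
Gen 3 (rule 109): 10111111
Gen 4 (rule 22): 10000000
Gen 5 (rule 109): 10111111
Gen 6 (rule 22): 10000000
Gen 7 (rule 109): 10111111
Gen 8 (rule 22): 10000000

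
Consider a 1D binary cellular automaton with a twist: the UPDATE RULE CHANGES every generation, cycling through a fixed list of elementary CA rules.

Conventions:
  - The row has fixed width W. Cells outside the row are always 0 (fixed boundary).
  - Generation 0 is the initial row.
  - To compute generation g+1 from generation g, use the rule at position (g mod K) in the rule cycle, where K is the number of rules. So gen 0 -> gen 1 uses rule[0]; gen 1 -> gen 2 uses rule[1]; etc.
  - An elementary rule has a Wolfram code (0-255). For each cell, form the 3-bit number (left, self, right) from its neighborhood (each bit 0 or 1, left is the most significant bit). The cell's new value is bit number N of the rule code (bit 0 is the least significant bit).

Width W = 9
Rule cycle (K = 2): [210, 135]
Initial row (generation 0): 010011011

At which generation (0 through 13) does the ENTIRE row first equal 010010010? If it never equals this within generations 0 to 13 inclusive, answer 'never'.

Gen 0: 010011011
Gen 1 (rule 210): 101101001
Gen 2 (rule 135): 100001011
Gen 3 (rule 210): 010010001
Gen 4 (rule 135): 110110111
Gen 5 (rule 210): 010010011
Gen 6 (rule 135): 110110100
Gen 7 (rule 210): 010010010
Gen 8 (rule 135): 110110110
Gen 9 (rule 210): 010010011
Gen 10 (rule 135): 110110100
Gen 11 (rule 210): 010010010
Gen 12 (rule 135): 110110110
Gen 13 (rule 210): 010010011

Answer: 7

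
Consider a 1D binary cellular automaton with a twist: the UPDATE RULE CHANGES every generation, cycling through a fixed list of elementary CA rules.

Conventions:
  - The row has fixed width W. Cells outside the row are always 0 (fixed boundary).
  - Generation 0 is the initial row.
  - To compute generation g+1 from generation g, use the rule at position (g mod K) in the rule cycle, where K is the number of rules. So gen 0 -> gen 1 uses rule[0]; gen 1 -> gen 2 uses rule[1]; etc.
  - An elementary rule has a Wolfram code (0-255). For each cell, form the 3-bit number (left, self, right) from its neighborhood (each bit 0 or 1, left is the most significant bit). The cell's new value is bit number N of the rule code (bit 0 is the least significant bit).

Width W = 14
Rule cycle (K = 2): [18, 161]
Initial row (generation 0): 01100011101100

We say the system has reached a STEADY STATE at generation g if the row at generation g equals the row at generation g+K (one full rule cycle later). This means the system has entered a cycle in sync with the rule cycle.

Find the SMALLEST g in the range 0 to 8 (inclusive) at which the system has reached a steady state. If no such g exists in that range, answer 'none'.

Gen 0: 01100011101100
Gen 1 (rule 18): 10010100000010
Gen 2 (rule 161): 00001001111000
Gen 3 (rule 18): 00010110000100
Gen 4 (rule 161): 11001000110001
Gen 5 (rule 18): 00110101001010
Gen 6 (rule 161): 10001010000100
Gen 7 (rule 18): 01010001001010
Gen 8 (rule 161): 00100100000100
Gen 9 (rule 18): 01011010001010
Gen 10 (rule 161): 00100100100100

Answer: none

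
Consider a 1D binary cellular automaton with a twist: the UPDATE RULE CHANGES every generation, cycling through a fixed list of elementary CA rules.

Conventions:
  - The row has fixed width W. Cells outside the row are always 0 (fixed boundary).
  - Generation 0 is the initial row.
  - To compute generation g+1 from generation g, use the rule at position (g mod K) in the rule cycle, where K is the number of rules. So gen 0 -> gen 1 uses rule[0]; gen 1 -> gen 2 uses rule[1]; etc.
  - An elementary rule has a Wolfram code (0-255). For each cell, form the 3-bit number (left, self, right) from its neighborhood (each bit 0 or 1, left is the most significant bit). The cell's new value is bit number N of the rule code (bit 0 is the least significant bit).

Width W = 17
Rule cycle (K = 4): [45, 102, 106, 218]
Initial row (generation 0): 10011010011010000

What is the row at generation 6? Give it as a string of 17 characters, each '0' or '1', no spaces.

Answer: 10101101101000011

Derivation:
Gen 0: 10011010011010000
Gen 1 (rule 45): 10010110010110111
Gen 2 (rule 102): 10111010111011001
Gen 3 (rule 106): 01101101101111010
Gen 4 (rule 218): 11101101101111001
Gen 5 (rule 45): 10011011011000001
Gen 6 (rule 102): 10101101101000011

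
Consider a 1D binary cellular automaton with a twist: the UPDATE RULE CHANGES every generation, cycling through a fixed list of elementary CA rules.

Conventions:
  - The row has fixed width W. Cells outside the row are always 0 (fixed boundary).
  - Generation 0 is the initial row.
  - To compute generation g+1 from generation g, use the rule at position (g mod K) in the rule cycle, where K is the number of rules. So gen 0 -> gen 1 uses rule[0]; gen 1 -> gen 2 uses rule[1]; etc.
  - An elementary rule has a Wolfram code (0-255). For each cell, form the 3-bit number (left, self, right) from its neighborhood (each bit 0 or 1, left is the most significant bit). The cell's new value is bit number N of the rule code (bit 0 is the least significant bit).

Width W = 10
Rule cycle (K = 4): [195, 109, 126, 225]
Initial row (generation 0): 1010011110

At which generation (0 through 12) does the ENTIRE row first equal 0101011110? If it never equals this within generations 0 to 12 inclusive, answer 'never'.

Answer: never

Derivation:
Gen 0: 1010011110
Gen 1 (rule 195): 0000101110
Gen 2 (rule 109): 1110111010
Gen 3 (rule 126): 1011101111
Gen 4 (rule 225): 0101110111
Gen 5 (rule 195): 1000110011
Gen 6 (rule 109): 1010110011
Gen 7 (rule 126): 1111111111
Gen 8 (rule 225): 0111111111
Gen 9 (rule 195): 1011111111
Gen 10 (rule 109): 1110000001
Gen 11 (rule 126): 1011000011
Gen 12 (rule 225): 0101011001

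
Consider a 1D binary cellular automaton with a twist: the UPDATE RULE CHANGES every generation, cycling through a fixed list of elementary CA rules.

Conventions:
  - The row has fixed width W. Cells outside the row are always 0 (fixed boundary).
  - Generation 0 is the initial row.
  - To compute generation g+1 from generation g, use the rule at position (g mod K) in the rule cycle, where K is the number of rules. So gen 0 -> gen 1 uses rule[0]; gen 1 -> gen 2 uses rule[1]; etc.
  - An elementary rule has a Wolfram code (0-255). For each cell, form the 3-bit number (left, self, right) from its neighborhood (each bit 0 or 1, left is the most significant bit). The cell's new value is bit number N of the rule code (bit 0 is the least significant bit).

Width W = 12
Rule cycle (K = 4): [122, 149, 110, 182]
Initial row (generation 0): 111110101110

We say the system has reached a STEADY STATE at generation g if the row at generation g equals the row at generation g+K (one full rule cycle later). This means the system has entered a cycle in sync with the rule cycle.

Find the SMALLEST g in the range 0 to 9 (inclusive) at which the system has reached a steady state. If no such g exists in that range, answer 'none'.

Gen 0: 111110101110
Gen 1 (rule 122): 100011011011
Gen 2 (rule 149): 111000000000
Gen 3 (rule 110): 101000000000
Gen 4 (rule 182): 111100000000
Gen 5 (rule 122): 100110000000
Gen 6 (rule 149): 110001111111
Gen 7 (rule 110): 110011000001
Gen 8 (rule 182): 001100100011
Gen 9 (rule 122): 011111010111
Gen 10 (rule 149): 001110010010
Gen 11 (rule 110): 011010110110
Gen 12 (rule 182): 100111001001
Gen 13 (rule 122): 011101110110

Answer: none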